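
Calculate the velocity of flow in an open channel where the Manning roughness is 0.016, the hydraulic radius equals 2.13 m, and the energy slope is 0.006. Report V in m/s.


Manning's equation gives V = (1/n) * R^(2/3) * S^(1/2).
First, compute R^(2/3) = 2.13^(2/3) = 1.6555.
Next, S^(1/2) = 0.006^(1/2) = 0.07746.
Then 1/n = 1/0.016 = 62.5.
V = 62.5 * 1.6555 * 0.07746 = 8.0145 m/s.

8.0145


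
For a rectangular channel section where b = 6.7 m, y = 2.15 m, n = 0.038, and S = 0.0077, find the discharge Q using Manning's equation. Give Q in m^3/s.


For a rectangular channel, the cross-sectional area A = b * y = 6.7 * 2.15 = 14.4 m^2.
The wetted perimeter P = b + 2y = 6.7 + 2*2.15 = 11.0 m.
Hydraulic radius R = A/P = 14.4/11.0 = 1.3095 m.
Velocity V = (1/n)*R^(2/3)*S^(1/2) = (1/0.038)*1.3095^(2/3)*0.0077^(1/2) = 2.764 m/s.
Discharge Q = A * V = 14.4 * 2.764 = 39.816 m^3/s.

39.816


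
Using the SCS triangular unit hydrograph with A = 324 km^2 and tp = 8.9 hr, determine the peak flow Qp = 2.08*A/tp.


SCS formula: Qp = 2.08 * A / tp.
Qp = 2.08 * 324 / 8.9
   = 673.92 / 8.9
   = 75.72 m^3/s per cm.

75.72


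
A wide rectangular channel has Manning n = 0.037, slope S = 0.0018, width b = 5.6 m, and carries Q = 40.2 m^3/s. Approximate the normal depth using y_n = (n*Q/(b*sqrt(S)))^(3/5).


We use the wide-channel approximation y_n = (n*Q/(b*sqrt(S)))^(3/5).
sqrt(S) = sqrt(0.0018) = 0.042426.
Numerator: n*Q = 0.037 * 40.2 = 1.4874.
Denominator: b*sqrt(S) = 5.6 * 0.042426 = 0.237586.
arg = 6.2604.
y_n = 6.2604^(3/5) = 3.0058 m.

3.0058


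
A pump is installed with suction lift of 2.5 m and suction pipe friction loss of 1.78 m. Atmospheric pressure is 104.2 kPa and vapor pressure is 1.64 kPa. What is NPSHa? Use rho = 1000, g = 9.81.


NPSHa = p_atm/(rho*g) - z_s - hf_s - p_vap/(rho*g).
p_atm/(rho*g) = 104.2*1000 / (1000*9.81) = 10.622 m.
p_vap/(rho*g) = 1.64*1000 / (1000*9.81) = 0.167 m.
NPSHa = 10.622 - 2.5 - 1.78 - 0.167
      = 6.17 m.

6.17


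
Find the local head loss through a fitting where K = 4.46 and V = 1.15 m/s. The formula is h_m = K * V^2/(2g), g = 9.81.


Minor loss formula: h_m = K * V^2/(2g).
V^2 = 1.15^2 = 1.3225.
V^2/(2g) = 1.3225 / 19.62 = 0.0674 m.
h_m = 4.46 * 0.0674 = 0.3006 m.

0.3006


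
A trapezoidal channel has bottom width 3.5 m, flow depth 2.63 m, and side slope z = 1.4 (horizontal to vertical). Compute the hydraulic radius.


For a trapezoidal section with side slope z:
A = (b + z*y)*y = (3.5 + 1.4*2.63)*2.63 = 18.889 m^2.
P = b + 2*y*sqrt(1 + z^2) = 3.5 + 2*2.63*sqrt(1 + 1.4^2) = 12.55 m.
R = A/P = 18.889 / 12.55 = 1.5051 m.

1.5051


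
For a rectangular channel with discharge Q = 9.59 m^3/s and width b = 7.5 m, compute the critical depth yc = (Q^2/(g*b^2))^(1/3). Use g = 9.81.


Using yc = (Q^2 / (g * b^2))^(1/3):
Q^2 = 9.59^2 = 91.97.
g * b^2 = 9.81 * 7.5^2 = 9.81 * 56.25 = 551.81.
Q^2 / (g*b^2) = 91.97 / 551.81 = 0.1667.
yc = 0.1667^(1/3) = 0.5503 m.

0.5503


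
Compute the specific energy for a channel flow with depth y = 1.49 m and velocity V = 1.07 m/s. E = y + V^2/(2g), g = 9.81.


Specific energy E = y + V^2/(2g).
Velocity head = V^2/(2g) = 1.07^2 / (2*9.81) = 1.1449 / 19.62 = 0.0584 m.
E = 1.49 + 0.0584 = 1.5484 m.

1.5484


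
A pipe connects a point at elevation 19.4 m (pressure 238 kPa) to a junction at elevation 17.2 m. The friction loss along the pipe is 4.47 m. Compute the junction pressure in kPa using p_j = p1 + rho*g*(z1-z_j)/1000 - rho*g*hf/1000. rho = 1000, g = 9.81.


Junction pressure: p_j = p1 + rho*g*(z1 - z_j)/1000 - rho*g*hf/1000.
Elevation term = 1000*9.81*(19.4 - 17.2)/1000 = 21.582 kPa.
Friction term = 1000*9.81*4.47/1000 = 43.851 kPa.
p_j = 238 + 21.582 - 43.851 = 215.73 kPa.

215.73


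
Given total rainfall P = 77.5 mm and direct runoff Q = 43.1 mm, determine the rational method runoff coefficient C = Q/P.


The runoff coefficient C = runoff depth / rainfall depth.
C = 43.1 / 77.5
  = 0.5561.

0.5561


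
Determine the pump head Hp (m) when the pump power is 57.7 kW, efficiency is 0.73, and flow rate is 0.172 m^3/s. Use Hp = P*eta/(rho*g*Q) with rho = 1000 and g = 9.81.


Pump head formula: Hp = P * eta / (rho * g * Q).
Numerator: P * eta = 57.7 * 1000 * 0.73 = 42121.0 W.
Denominator: rho * g * Q = 1000 * 9.81 * 0.172 = 1687.32.
Hp = 42121.0 / 1687.32 = 24.96 m.

24.96


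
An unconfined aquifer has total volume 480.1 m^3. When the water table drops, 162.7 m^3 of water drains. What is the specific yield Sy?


Specific yield Sy = Volume drained / Total volume.
Sy = 162.7 / 480.1
   = 0.3389.

0.3389


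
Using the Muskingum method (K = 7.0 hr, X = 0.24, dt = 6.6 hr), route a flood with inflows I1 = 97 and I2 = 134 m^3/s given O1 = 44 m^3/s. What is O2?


Muskingum coefficients:
denom = 2*K*(1-X) + dt = 2*7.0*(1-0.24) + 6.6 = 17.24.
C0 = (dt - 2*K*X)/denom = (6.6 - 2*7.0*0.24)/17.24 = 0.1879.
C1 = (dt + 2*K*X)/denom = (6.6 + 2*7.0*0.24)/17.24 = 0.5777.
C2 = (2*K*(1-X) - dt)/denom = 0.2343.
O2 = C0*I2 + C1*I1 + C2*O1
   = 0.1879*134 + 0.5777*97 + 0.2343*44
   = 91.53 m^3/s.

91.53


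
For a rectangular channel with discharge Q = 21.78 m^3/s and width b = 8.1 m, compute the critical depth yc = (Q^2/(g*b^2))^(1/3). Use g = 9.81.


Using yc = (Q^2 / (g * b^2))^(1/3):
Q^2 = 21.78^2 = 474.37.
g * b^2 = 9.81 * 8.1^2 = 9.81 * 65.61 = 643.63.
Q^2 / (g*b^2) = 474.37 / 643.63 = 0.737.
yc = 0.737^(1/3) = 0.9033 m.

0.9033


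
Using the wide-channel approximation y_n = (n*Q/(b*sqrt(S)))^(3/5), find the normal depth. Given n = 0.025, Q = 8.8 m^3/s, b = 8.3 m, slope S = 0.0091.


We use the wide-channel approximation y_n = (n*Q/(b*sqrt(S)))^(3/5).
sqrt(S) = sqrt(0.0091) = 0.095394.
Numerator: n*Q = 0.025 * 8.8 = 0.22.
Denominator: b*sqrt(S) = 8.3 * 0.095394 = 0.79177.
arg = 0.2779.
y_n = 0.2779^(3/5) = 0.4638 m.

0.4638


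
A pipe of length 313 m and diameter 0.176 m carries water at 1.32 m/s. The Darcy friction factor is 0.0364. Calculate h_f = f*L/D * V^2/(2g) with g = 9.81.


Darcy-Weisbach equation: h_f = f * (L/D) * V^2/(2g).
f * L/D = 0.0364 * 313/0.176 = 64.7341.
V^2/(2g) = 1.32^2 / (2*9.81) = 1.7424 / 19.62 = 0.0888 m.
h_f = 64.7341 * 0.0888 = 5.749 m.

5.749


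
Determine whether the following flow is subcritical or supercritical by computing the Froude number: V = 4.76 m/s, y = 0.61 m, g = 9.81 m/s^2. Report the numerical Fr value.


The Froude number is defined as Fr = V / sqrt(g*y).
g*y = 9.81 * 0.61 = 5.9841.
sqrt(g*y) = sqrt(5.9841) = 2.4462.
Fr = 4.76 / 2.4462 = 1.9458.
Since Fr > 1, the flow is supercritical.

1.9458


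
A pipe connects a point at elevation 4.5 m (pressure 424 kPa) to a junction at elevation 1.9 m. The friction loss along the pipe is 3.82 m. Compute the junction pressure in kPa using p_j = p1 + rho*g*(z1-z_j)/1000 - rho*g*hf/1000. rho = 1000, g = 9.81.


Junction pressure: p_j = p1 + rho*g*(z1 - z_j)/1000 - rho*g*hf/1000.
Elevation term = 1000*9.81*(4.5 - 1.9)/1000 = 25.506 kPa.
Friction term = 1000*9.81*3.82/1000 = 37.474 kPa.
p_j = 424 + 25.506 - 37.474 = 412.03 kPa.

412.03


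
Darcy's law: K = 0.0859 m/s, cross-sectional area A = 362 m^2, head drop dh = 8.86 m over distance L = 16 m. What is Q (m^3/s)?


Darcy's law: Q = K * A * i, where i = dh/L.
Hydraulic gradient i = 8.86 / 16 = 0.55375.
Q = 0.0859 * 362 * 0.55375
  = 17.2193 m^3/s.

17.2193


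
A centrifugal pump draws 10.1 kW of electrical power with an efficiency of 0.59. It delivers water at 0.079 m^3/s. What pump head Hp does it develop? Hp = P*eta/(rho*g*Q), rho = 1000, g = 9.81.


Pump head formula: Hp = P * eta / (rho * g * Q).
Numerator: P * eta = 10.1 * 1000 * 0.59 = 5959.0 W.
Denominator: rho * g * Q = 1000 * 9.81 * 0.079 = 774.99.
Hp = 5959.0 / 774.99 = 7.69 m.

7.69


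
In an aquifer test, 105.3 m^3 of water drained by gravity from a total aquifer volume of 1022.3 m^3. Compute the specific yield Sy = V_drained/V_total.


Specific yield Sy = Volume drained / Total volume.
Sy = 105.3 / 1022.3
   = 0.103.

0.103


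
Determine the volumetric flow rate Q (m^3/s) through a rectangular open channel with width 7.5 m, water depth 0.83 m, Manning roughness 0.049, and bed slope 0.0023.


For a rectangular channel, the cross-sectional area A = b * y = 7.5 * 0.83 = 6.22 m^2.
The wetted perimeter P = b + 2y = 7.5 + 2*0.83 = 9.16 m.
Hydraulic radius R = A/P = 6.22/9.16 = 0.6796 m.
Velocity V = (1/n)*R^(2/3)*S^(1/2) = (1/0.049)*0.6796^(2/3)*0.0023^(1/2) = 0.7565 m/s.
Discharge Q = A * V = 6.22 * 0.7565 = 4.709 m^3/s.

4.709


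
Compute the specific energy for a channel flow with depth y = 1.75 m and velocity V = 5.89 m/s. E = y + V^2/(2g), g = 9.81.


Specific energy E = y + V^2/(2g).
Velocity head = V^2/(2g) = 5.89^2 / (2*9.81) = 34.6921 / 19.62 = 1.7682 m.
E = 1.75 + 1.7682 = 3.5182 m.

3.5182


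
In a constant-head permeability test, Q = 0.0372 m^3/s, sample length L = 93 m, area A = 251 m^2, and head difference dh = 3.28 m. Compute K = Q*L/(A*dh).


From K = Q*L / (A*dh):
Numerator: Q*L = 0.0372 * 93 = 3.4596.
Denominator: A*dh = 251 * 3.28 = 823.28.
K = 3.4596 / 823.28 = 0.004202 m/s.

0.004202


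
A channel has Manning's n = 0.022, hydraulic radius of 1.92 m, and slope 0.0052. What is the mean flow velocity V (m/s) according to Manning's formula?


Manning's equation gives V = (1/n) * R^(2/3) * S^(1/2).
First, compute R^(2/3) = 1.92^(2/3) = 1.5448.
Next, S^(1/2) = 0.0052^(1/2) = 0.072111.
Then 1/n = 1/0.022 = 45.45.
V = 45.45 * 1.5448 * 0.072111 = 5.0634 m/s.

5.0634


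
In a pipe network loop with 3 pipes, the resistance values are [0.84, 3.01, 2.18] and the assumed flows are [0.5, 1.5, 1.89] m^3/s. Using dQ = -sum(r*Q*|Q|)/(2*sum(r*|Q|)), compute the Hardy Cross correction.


Numerator terms (r*Q*|Q|): 0.84*0.5*|0.5| = 0.21; 3.01*1.5*|1.5| = 6.7725; 2.18*1.89*|1.89| = 7.7872.
Sum of numerator = 14.7697.
Denominator terms (r*|Q|): 0.84*|0.5| = 0.42; 3.01*|1.5| = 4.515; 2.18*|1.89| = 4.1202.
2 * sum of denominator = 2 * 9.0552 = 18.1104.
dQ = -14.7697 / 18.1104 = -0.8155 m^3/s.

-0.8155


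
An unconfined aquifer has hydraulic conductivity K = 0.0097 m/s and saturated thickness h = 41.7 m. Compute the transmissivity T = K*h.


Transmissivity is defined as T = K * h.
T = 0.0097 * 41.7
  = 0.4045 m^2/s.

0.4045


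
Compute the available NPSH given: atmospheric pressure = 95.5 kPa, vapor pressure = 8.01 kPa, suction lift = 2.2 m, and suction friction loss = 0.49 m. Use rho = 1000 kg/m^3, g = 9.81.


NPSHa = p_atm/(rho*g) - z_s - hf_s - p_vap/(rho*g).
p_atm/(rho*g) = 95.5*1000 / (1000*9.81) = 9.735 m.
p_vap/(rho*g) = 8.01*1000 / (1000*9.81) = 0.817 m.
NPSHa = 9.735 - 2.2 - 0.49 - 0.817
      = 6.23 m.

6.23


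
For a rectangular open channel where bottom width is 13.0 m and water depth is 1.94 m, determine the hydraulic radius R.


For a rectangular section:
Flow area A = b * y = 13.0 * 1.94 = 25.22 m^2.
Wetted perimeter P = b + 2y = 13.0 + 2*1.94 = 16.88 m.
Hydraulic radius R = A/P = 25.22 / 16.88 = 1.4941 m.

1.4941


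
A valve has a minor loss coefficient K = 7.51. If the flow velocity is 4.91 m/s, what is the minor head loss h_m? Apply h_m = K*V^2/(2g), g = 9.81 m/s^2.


Minor loss formula: h_m = K * V^2/(2g).
V^2 = 4.91^2 = 24.1081.
V^2/(2g) = 24.1081 / 19.62 = 1.2288 m.
h_m = 7.51 * 1.2288 = 9.2279 m.

9.2279


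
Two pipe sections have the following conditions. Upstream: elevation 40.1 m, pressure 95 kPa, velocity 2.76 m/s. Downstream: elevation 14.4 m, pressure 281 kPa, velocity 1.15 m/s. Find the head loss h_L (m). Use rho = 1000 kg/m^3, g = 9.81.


Total head at each section: H = z + p/(rho*g) + V^2/(2g).
H1 = 40.1 + 95*1000/(1000*9.81) + 2.76^2/(2*9.81)
   = 40.1 + 9.684 + 0.3883
   = 50.172 m.
H2 = 14.4 + 281*1000/(1000*9.81) + 1.15^2/(2*9.81)
   = 14.4 + 28.644 + 0.0674
   = 43.112 m.
h_L = H1 - H2 = 50.172 - 43.112 = 7.061 m.

7.061


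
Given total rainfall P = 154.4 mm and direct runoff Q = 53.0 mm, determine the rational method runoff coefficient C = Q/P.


The runoff coefficient C = runoff depth / rainfall depth.
C = 53.0 / 154.4
  = 0.3433.

0.3433


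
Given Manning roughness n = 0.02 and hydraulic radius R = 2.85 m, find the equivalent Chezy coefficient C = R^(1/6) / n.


The Chezy coefficient relates to Manning's n through C = R^(1/6) / n.
R^(1/6) = 2.85^(1/6) = 1.190714.
C = 1.190714 / 0.02 = 59.54 m^(1/2)/s.

59.54


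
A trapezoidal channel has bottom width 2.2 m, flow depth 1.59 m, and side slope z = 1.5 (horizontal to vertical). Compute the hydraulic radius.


For a trapezoidal section with side slope z:
A = (b + z*y)*y = (2.2 + 1.5*1.59)*1.59 = 7.29 m^2.
P = b + 2*y*sqrt(1 + z^2) = 2.2 + 2*1.59*sqrt(1 + 1.5^2) = 7.933 m.
R = A/P = 7.29 / 7.933 = 0.919 m.

0.919


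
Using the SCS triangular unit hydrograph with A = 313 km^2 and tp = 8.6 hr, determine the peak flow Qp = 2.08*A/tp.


SCS formula: Qp = 2.08 * A / tp.
Qp = 2.08 * 313 / 8.6
   = 651.04 / 8.6
   = 75.7 m^3/s per cm.

75.7


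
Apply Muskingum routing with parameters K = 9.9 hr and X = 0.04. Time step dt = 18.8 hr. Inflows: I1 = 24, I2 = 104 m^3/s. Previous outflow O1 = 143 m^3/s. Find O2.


Muskingum coefficients:
denom = 2*K*(1-X) + dt = 2*9.9*(1-0.04) + 18.8 = 37.808.
C0 = (dt - 2*K*X)/denom = (18.8 - 2*9.9*0.04)/37.808 = 0.4763.
C1 = (dt + 2*K*X)/denom = (18.8 + 2*9.9*0.04)/37.808 = 0.5182.
C2 = (2*K*(1-X) - dt)/denom = 0.0055.
O2 = C0*I2 + C1*I1 + C2*O1
   = 0.4763*104 + 0.5182*24 + 0.0055*143
   = 62.76 m^3/s.

62.76


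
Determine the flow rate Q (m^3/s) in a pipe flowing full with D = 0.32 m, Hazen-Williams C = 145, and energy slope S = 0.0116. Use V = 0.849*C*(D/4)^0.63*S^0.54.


For a full circular pipe, R = D/4 = 0.32/4 = 0.08 m.
V = 0.849 * 145 * 0.08^0.63 * 0.0116^0.54
  = 0.849 * 145 * 0.203679 * 0.090117
  = 2.2596 m/s.
Pipe area A = pi*D^2/4 = pi*0.32^2/4 = 0.0804 m^2.
Q = A * V = 0.0804 * 2.2596 = 0.1817 m^3/s.

0.1817


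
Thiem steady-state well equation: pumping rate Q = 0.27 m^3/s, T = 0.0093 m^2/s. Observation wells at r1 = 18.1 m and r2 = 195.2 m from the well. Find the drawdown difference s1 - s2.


Thiem equation: s1 - s2 = Q/(2*pi*T) * ln(r2/r1).
ln(r2/r1) = ln(195.2/18.1) = 2.3781.
Q/(2*pi*T) = 0.27 / (2*pi*0.0093) = 0.27 / 0.0584 = 4.6206.
s1 - s2 = 4.6206 * 2.3781 = 10.9884 m.

10.9884


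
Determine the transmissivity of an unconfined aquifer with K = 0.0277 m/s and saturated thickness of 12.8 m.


Transmissivity is defined as T = K * h.
T = 0.0277 * 12.8
  = 0.3546 m^2/s.

0.3546


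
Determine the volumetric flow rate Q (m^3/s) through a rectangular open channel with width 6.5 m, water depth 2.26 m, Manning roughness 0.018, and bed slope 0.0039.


For a rectangular channel, the cross-sectional area A = b * y = 6.5 * 2.26 = 14.69 m^2.
The wetted perimeter P = b + 2y = 6.5 + 2*2.26 = 11.02 m.
Hydraulic radius R = A/P = 14.69/11.02 = 1.333 m.
Velocity V = (1/n)*R^(2/3)*S^(1/2) = (1/0.018)*1.333^(2/3)*0.0039^(1/2) = 4.2023 m/s.
Discharge Q = A * V = 14.69 * 4.2023 = 61.732 m^3/s.

61.732


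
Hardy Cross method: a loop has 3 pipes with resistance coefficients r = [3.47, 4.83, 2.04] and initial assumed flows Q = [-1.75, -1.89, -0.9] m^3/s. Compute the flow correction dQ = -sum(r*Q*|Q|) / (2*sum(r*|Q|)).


Numerator terms (r*Q*|Q|): 3.47*-1.75*|-1.75| = -10.6269; 4.83*-1.89*|-1.89| = -17.2532; 2.04*-0.9*|-0.9| = -1.6524.
Sum of numerator = -29.5325.
Denominator terms (r*|Q|): 3.47*|-1.75| = 6.0725; 4.83*|-1.89| = 9.1287; 2.04*|-0.9| = 1.836.
2 * sum of denominator = 2 * 17.0372 = 34.0744.
dQ = --29.5325 / 34.0744 = 0.8667 m^3/s.

0.8667


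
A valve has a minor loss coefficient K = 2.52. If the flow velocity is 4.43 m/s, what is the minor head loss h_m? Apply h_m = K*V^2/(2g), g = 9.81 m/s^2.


Minor loss formula: h_m = K * V^2/(2g).
V^2 = 4.43^2 = 19.6249.
V^2/(2g) = 19.6249 / 19.62 = 1.0002 m.
h_m = 2.52 * 1.0002 = 2.5206 m.

2.5206


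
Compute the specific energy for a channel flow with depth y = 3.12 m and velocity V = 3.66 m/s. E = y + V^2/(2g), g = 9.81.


Specific energy E = y + V^2/(2g).
Velocity head = V^2/(2g) = 3.66^2 / (2*9.81) = 13.3956 / 19.62 = 0.6828 m.
E = 3.12 + 0.6828 = 3.8028 m.

3.8028


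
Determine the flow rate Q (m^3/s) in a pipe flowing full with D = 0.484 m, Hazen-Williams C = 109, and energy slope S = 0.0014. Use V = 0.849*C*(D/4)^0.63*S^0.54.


For a full circular pipe, R = D/4 = 0.484/4 = 0.121 m.
V = 0.849 * 109 * 0.121^0.63 * 0.0014^0.54
  = 0.849 * 109 * 0.264335 * 0.028768
  = 0.7037 m/s.
Pipe area A = pi*D^2/4 = pi*0.484^2/4 = 0.184 m^2.
Q = A * V = 0.184 * 0.7037 = 0.1295 m^3/s.

0.1295


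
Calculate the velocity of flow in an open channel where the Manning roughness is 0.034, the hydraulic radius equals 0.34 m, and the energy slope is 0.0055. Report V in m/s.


Manning's equation gives V = (1/n) * R^(2/3) * S^(1/2).
First, compute R^(2/3) = 0.34^(2/3) = 0.4871.
Next, S^(1/2) = 0.0055^(1/2) = 0.074162.
Then 1/n = 1/0.034 = 29.41.
V = 29.41 * 0.4871 * 0.074162 = 1.0626 m/s.

1.0626


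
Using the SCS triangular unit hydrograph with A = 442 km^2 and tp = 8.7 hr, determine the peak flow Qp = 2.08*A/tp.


SCS formula: Qp = 2.08 * A / tp.
Qp = 2.08 * 442 / 8.7
   = 919.36 / 8.7
   = 105.67 m^3/s per cm.

105.67


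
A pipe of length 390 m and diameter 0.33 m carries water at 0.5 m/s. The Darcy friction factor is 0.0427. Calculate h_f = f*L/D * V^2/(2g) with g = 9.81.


Darcy-Weisbach equation: h_f = f * (L/D) * V^2/(2g).
f * L/D = 0.0427 * 390/0.33 = 50.4636.
V^2/(2g) = 0.5^2 / (2*9.81) = 0.25 / 19.62 = 0.0127 m.
h_f = 50.4636 * 0.0127 = 0.643 m.

0.643


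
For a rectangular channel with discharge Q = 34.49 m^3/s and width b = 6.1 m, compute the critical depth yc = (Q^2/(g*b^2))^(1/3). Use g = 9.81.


Using yc = (Q^2 / (g * b^2))^(1/3):
Q^2 = 34.49^2 = 1189.56.
g * b^2 = 9.81 * 6.1^2 = 9.81 * 37.21 = 365.03.
Q^2 / (g*b^2) = 1189.56 / 365.03 = 3.2588.
yc = 3.2588^(1/3) = 1.4826 m.

1.4826


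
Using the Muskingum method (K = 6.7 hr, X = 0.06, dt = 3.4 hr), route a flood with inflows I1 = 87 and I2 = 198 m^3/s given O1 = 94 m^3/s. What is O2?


Muskingum coefficients:
denom = 2*K*(1-X) + dt = 2*6.7*(1-0.06) + 3.4 = 15.996.
C0 = (dt - 2*K*X)/denom = (3.4 - 2*6.7*0.06)/15.996 = 0.1623.
C1 = (dt + 2*K*X)/denom = (3.4 + 2*6.7*0.06)/15.996 = 0.2628.
C2 = (2*K*(1-X) - dt)/denom = 0.5749.
O2 = C0*I2 + C1*I1 + C2*O1
   = 0.1623*198 + 0.2628*87 + 0.5749*94
   = 109.04 m^3/s.

109.04


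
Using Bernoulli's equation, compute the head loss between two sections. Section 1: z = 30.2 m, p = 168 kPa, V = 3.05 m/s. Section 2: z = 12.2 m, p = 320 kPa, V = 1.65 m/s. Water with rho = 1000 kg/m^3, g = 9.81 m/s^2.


Total head at each section: H = z + p/(rho*g) + V^2/(2g).
H1 = 30.2 + 168*1000/(1000*9.81) + 3.05^2/(2*9.81)
   = 30.2 + 17.125 + 0.4741
   = 47.8 m.
H2 = 12.2 + 320*1000/(1000*9.81) + 1.65^2/(2*9.81)
   = 12.2 + 32.62 + 0.1388
   = 44.959 m.
h_L = H1 - H2 = 47.8 - 44.959 = 2.841 m.

2.841


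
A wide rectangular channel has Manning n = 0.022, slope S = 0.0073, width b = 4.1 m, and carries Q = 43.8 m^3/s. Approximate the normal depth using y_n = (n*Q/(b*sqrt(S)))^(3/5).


We use the wide-channel approximation y_n = (n*Q/(b*sqrt(S)))^(3/5).
sqrt(S) = sqrt(0.0073) = 0.08544.
Numerator: n*Q = 0.022 * 43.8 = 0.9636.
Denominator: b*sqrt(S) = 4.1 * 0.08544 = 0.350304.
arg = 2.7508.
y_n = 2.7508^(3/5) = 1.8351 m.

1.8351


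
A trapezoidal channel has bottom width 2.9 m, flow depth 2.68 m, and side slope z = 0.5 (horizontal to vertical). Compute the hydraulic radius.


For a trapezoidal section with side slope z:
A = (b + z*y)*y = (2.9 + 0.5*2.68)*2.68 = 11.363 m^2.
P = b + 2*y*sqrt(1 + z^2) = 2.9 + 2*2.68*sqrt(1 + 0.5^2) = 8.893 m.
R = A/P = 11.363 / 8.893 = 1.2778 m.

1.2778


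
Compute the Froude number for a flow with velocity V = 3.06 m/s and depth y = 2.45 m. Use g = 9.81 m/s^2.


The Froude number is defined as Fr = V / sqrt(g*y).
g*y = 9.81 * 2.45 = 24.0345.
sqrt(g*y) = sqrt(24.0345) = 4.9025.
Fr = 3.06 / 4.9025 = 0.6242.

0.6242


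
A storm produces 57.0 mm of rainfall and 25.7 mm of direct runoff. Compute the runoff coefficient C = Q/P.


The runoff coefficient C = runoff depth / rainfall depth.
C = 25.7 / 57.0
  = 0.4509.

0.4509


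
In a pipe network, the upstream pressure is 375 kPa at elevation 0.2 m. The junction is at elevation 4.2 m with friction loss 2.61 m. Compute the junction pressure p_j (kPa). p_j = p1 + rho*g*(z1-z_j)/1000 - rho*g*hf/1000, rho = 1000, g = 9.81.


Junction pressure: p_j = p1 + rho*g*(z1 - z_j)/1000 - rho*g*hf/1000.
Elevation term = 1000*9.81*(0.2 - 4.2)/1000 = -39.24 kPa.
Friction term = 1000*9.81*2.61/1000 = 25.604 kPa.
p_j = 375 + -39.24 - 25.604 = 310.16 kPa.

310.16


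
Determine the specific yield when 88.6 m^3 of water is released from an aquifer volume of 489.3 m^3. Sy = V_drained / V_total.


Specific yield Sy = Volume drained / Total volume.
Sy = 88.6 / 489.3
   = 0.1811.

0.1811


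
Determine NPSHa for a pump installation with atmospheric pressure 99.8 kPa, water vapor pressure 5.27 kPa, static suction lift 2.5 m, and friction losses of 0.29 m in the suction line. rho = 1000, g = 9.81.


NPSHa = p_atm/(rho*g) - z_s - hf_s - p_vap/(rho*g).
p_atm/(rho*g) = 99.8*1000 / (1000*9.81) = 10.173 m.
p_vap/(rho*g) = 5.27*1000 / (1000*9.81) = 0.537 m.
NPSHa = 10.173 - 2.5 - 0.29 - 0.537
      = 6.85 m.

6.85


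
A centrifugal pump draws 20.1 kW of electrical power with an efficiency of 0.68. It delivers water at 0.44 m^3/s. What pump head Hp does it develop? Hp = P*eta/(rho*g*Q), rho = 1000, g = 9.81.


Pump head formula: Hp = P * eta / (rho * g * Q).
Numerator: P * eta = 20.1 * 1000 * 0.68 = 13668.0 W.
Denominator: rho * g * Q = 1000 * 9.81 * 0.44 = 4316.4.
Hp = 13668.0 / 4316.4 = 3.17 m.

3.17


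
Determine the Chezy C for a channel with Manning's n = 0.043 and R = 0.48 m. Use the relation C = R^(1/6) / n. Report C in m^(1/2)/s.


The Chezy coefficient relates to Manning's n through C = R^(1/6) / n.
R^(1/6) = 0.48^(1/6) = 0.884858.
C = 0.884858 / 0.043 = 20.58 m^(1/2)/s.

20.58


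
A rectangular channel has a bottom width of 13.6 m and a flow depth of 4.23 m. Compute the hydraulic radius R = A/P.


For a rectangular section:
Flow area A = b * y = 13.6 * 4.23 = 57.53 m^2.
Wetted perimeter P = b + 2y = 13.6 + 2*4.23 = 22.06 m.
Hydraulic radius R = A/P = 57.53 / 22.06 = 2.6078 m.

2.6078


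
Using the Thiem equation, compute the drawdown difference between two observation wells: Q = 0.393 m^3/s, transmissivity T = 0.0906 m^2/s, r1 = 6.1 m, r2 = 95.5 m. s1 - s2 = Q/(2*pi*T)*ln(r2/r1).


Thiem equation: s1 - s2 = Q/(2*pi*T) * ln(r2/r1).
ln(r2/r1) = ln(95.5/6.1) = 2.7508.
Q/(2*pi*T) = 0.393 / (2*pi*0.0906) = 0.393 / 0.5693 = 0.6904.
s1 - s2 = 0.6904 * 2.7508 = 1.8991 m.

1.8991


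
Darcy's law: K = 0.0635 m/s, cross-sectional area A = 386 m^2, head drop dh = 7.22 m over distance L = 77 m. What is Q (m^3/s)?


Darcy's law: Q = K * A * i, where i = dh/L.
Hydraulic gradient i = 7.22 / 77 = 0.093766.
Q = 0.0635 * 386 * 0.093766
  = 2.2983 m^3/s.

2.2983


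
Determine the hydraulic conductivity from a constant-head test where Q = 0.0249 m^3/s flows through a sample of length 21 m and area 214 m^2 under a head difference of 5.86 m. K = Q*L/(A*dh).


From K = Q*L / (A*dh):
Numerator: Q*L = 0.0249 * 21 = 0.5229.
Denominator: A*dh = 214 * 5.86 = 1254.04.
K = 0.5229 / 1254.04 = 0.000417 m/s.

0.000417


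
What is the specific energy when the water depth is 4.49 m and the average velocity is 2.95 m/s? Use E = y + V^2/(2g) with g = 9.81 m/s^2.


Specific energy E = y + V^2/(2g).
Velocity head = V^2/(2g) = 2.95^2 / (2*9.81) = 8.7025 / 19.62 = 0.4436 m.
E = 4.49 + 0.4436 = 4.9336 m.

4.9336


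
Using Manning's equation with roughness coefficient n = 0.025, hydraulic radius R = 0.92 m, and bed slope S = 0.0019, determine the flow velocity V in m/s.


Manning's equation gives V = (1/n) * R^(2/3) * S^(1/2).
First, compute R^(2/3) = 0.92^(2/3) = 0.9459.
Next, S^(1/2) = 0.0019^(1/2) = 0.043589.
Then 1/n = 1/0.025 = 40.0.
V = 40.0 * 0.9459 * 0.043589 = 1.6493 m/s.

1.6493


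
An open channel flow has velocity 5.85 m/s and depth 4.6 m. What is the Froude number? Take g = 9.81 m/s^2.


The Froude number is defined as Fr = V / sqrt(g*y).
g*y = 9.81 * 4.6 = 45.126.
sqrt(g*y) = sqrt(45.126) = 6.7176.
Fr = 5.85 / 6.7176 = 0.8708.

0.8708


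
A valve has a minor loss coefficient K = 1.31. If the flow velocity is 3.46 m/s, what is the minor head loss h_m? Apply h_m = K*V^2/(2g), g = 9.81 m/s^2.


Minor loss formula: h_m = K * V^2/(2g).
V^2 = 3.46^2 = 11.9716.
V^2/(2g) = 11.9716 / 19.62 = 0.6102 m.
h_m = 1.31 * 0.6102 = 0.7993 m.

0.7993


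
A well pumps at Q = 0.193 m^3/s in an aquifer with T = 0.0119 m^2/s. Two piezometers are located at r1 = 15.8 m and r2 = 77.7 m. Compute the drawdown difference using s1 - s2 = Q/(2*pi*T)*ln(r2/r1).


Thiem equation: s1 - s2 = Q/(2*pi*T) * ln(r2/r1).
ln(r2/r1) = ln(77.7/15.8) = 1.5928.
Q/(2*pi*T) = 0.193 / (2*pi*0.0119) = 0.193 / 0.0748 = 2.5813.
s1 - s2 = 2.5813 * 1.5928 = 4.1115 m.

4.1115


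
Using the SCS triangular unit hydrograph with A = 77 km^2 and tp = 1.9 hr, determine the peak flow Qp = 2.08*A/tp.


SCS formula: Qp = 2.08 * A / tp.
Qp = 2.08 * 77 / 1.9
   = 160.16 / 1.9
   = 84.29 m^3/s per cm.

84.29


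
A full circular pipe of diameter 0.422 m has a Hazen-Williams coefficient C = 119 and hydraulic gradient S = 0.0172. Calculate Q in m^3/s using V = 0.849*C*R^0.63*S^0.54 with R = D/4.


For a full circular pipe, R = D/4 = 0.422/4 = 0.1055 m.
V = 0.849 * 119 * 0.1055^0.63 * 0.0172^0.54
  = 0.849 * 119 * 0.242465 * 0.111477
  = 2.7308 m/s.
Pipe area A = pi*D^2/4 = pi*0.422^2/4 = 0.1399 m^2.
Q = A * V = 0.1399 * 2.7308 = 0.3819 m^3/s.

0.3819


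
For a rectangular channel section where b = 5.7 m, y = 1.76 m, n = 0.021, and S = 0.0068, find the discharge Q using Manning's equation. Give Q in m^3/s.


For a rectangular channel, the cross-sectional area A = b * y = 5.7 * 1.76 = 10.03 m^2.
The wetted perimeter P = b + 2y = 5.7 + 2*1.76 = 9.22 m.
Hydraulic radius R = A/P = 10.03/9.22 = 1.0881 m.
Velocity V = (1/n)*R^(2/3)*S^(1/2) = (1/0.021)*1.0881^(2/3)*0.0068^(1/2) = 4.1541 m/s.
Discharge Q = A * V = 10.03 * 4.1541 = 41.674 m^3/s.

41.674


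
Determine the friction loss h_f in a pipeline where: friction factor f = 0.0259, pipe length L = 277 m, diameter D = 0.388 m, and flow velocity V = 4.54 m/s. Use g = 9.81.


Darcy-Weisbach equation: h_f = f * (L/D) * V^2/(2g).
f * L/D = 0.0259 * 277/0.388 = 18.4905.
V^2/(2g) = 4.54^2 / (2*9.81) = 20.6116 / 19.62 = 1.0505 m.
h_f = 18.4905 * 1.0505 = 19.425 m.

19.425


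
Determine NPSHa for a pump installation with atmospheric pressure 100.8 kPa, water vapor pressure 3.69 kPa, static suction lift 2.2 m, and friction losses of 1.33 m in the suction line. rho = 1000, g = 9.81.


NPSHa = p_atm/(rho*g) - z_s - hf_s - p_vap/(rho*g).
p_atm/(rho*g) = 100.8*1000 / (1000*9.81) = 10.275 m.
p_vap/(rho*g) = 3.69*1000 / (1000*9.81) = 0.376 m.
NPSHa = 10.275 - 2.2 - 1.33 - 0.376
      = 6.37 m.

6.37


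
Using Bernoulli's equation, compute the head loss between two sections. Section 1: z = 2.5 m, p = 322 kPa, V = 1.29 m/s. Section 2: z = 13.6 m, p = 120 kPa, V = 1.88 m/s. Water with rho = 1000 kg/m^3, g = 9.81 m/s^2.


Total head at each section: H = z + p/(rho*g) + V^2/(2g).
H1 = 2.5 + 322*1000/(1000*9.81) + 1.29^2/(2*9.81)
   = 2.5 + 32.824 + 0.0848
   = 35.408 m.
H2 = 13.6 + 120*1000/(1000*9.81) + 1.88^2/(2*9.81)
   = 13.6 + 12.232 + 0.1801
   = 26.013 m.
h_L = H1 - H2 = 35.408 - 26.013 = 9.396 m.

9.396


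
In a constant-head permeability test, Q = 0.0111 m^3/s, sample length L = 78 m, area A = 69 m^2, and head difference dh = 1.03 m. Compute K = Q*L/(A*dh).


From K = Q*L / (A*dh):
Numerator: Q*L = 0.0111 * 78 = 0.8658.
Denominator: A*dh = 69 * 1.03 = 71.07.
K = 0.8658 / 71.07 = 0.012182 m/s.

0.012182


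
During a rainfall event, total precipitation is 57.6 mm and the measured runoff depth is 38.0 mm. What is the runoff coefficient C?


The runoff coefficient C = runoff depth / rainfall depth.
C = 38.0 / 57.6
  = 0.6597.

0.6597


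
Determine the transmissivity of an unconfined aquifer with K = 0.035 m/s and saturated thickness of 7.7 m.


Transmissivity is defined as T = K * h.
T = 0.035 * 7.7
  = 0.2695 m^2/s.

0.2695


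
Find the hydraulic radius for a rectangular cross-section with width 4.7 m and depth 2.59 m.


For a rectangular section:
Flow area A = b * y = 4.7 * 2.59 = 12.17 m^2.
Wetted perimeter P = b + 2y = 4.7 + 2*2.59 = 9.88 m.
Hydraulic radius R = A/P = 12.17 / 9.88 = 1.2321 m.

1.2321


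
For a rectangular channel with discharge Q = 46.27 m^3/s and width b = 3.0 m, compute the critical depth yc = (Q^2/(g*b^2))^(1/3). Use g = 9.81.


Using yc = (Q^2 / (g * b^2))^(1/3):
Q^2 = 46.27^2 = 2140.91.
g * b^2 = 9.81 * 3.0^2 = 9.81 * 9.0 = 88.29.
Q^2 / (g*b^2) = 2140.91 / 88.29 = 24.2486.
yc = 24.2486^(1/3) = 2.8944 m.

2.8944


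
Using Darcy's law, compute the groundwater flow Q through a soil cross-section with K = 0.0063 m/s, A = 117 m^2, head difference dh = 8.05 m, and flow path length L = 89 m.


Darcy's law: Q = K * A * i, where i = dh/L.
Hydraulic gradient i = 8.05 / 89 = 0.090449.
Q = 0.0063 * 117 * 0.090449
  = 0.0667 m^3/s.

0.0667


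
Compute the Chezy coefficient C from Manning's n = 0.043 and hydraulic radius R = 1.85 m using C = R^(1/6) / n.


The Chezy coefficient relates to Manning's n through C = R^(1/6) / n.
R^(1/6) = 1.85^(1/6) = 1.107972.
C = 1.107972 / 0.043 = 25.77 m^(1/2)/s.

25.77


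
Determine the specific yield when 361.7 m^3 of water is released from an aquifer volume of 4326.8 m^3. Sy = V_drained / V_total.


Specific yield Sy = Volume drained / Total volume.
Sy = 361.7 / 4326.8
   = 0.0836.

0.0836


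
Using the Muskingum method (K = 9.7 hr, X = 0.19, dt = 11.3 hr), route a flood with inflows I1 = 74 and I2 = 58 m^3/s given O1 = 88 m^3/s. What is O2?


Muskingum coefficients:
denom = 2*K*(1-X) + dt = 2*9.7*(1-0.19) + 11.3 = 27.014.
C0 = (dt - 2*K*X)/denom = (11.3 - 2*9.7*0.19)/27.014 = 0.2819.
C1 = (dt + 2*K*X)/denom = (11.3 + 2*9.7*0.19)/27.014 = 0.5547.
C2 = (2*K*(1-X) - dt)/denom = 0.1634.
O2 = C0*I2 + C1*I1 + C2*O1
   = 0.2819*58 + 0.5547*74 + 0.1634*88
   = 71.78 m^3/s.

71.78


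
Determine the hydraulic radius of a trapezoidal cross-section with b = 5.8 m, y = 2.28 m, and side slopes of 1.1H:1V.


For a trapezoidal section with side slope z:
A = (b + z*y)*y = (5.8 + 1.1*2.28)*2.28 = 18.942 m^2.
P = b + 2*y*sqrt(1 + z^2) = 5.8 + 2*2.28*sqrt(1 + 1.1^2) = 12.579 m.
R = A/P = 18.942 / 12.579 = 1.5059 m.

1.5059


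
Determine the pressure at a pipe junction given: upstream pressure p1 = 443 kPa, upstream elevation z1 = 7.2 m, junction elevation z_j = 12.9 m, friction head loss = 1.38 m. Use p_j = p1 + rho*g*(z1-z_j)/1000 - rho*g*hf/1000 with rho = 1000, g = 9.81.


Junction pressure: p_j = p1 + rho*g*(z1 - z_j)/1000 - rho*g*hf/1000.
Elevation term = 1000*9.81*(7.2 - 12.9)/1000 = -55.917 kPa.
Friction term = 1000*9.81*1.38/1000 = 13.538 kPa.
p_j = 443 + -55.917 - 13.538 = 373.55 kPa.

373.55


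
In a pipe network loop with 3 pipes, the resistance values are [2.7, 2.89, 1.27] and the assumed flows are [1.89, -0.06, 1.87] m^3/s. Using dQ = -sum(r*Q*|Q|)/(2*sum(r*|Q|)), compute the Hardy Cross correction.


Numerator terms (r*Q*|Q|): 2.7*1.89*|1.89| = 9.6447; 2.89*-0.06*|-0.06| = -0.0104; 1.27*1.87*|1.87| = 4.4411.
Sum of numerator = 14.0753.
Denominator terms (r*|Q|): 2.7*|1.89| = 5.103; 2.89*|-0.06| = 0.1734; 1.27*|1.87| = 2.3749.
2 * sum of denominator = 2 * 7.6513 = 15.3026.
dQ = -14.0753 / 15.3026 = -0.9198 m^3/s.

-0.9198


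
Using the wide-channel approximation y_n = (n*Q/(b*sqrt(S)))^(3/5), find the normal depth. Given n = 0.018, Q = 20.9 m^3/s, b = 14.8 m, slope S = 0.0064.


We use the wide-channel approximation y_n = (n*Q/(b*sqrt(S)))^(3/5).
sqrt(S) = sqrt(0.0064) = 0.08.
Numerator: n*Q = 0.018 * 20.9 = 0.3762.
Denominator: b*sqrt(S) = 14.8 * 0.08 = 1.184.
arg = 0.3177.
y_n = 0.3177^(3/5) = 0.5026 m.

0.5026


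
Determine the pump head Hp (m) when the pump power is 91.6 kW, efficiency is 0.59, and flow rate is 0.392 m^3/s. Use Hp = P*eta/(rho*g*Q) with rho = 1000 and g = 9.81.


Pump head formula: Hp = P * eta / (rho * g * Q).
Numerator: P * eta = 91.6 * 1000 * 0.59 = 54044.0 W.
Denominator: rho * g * Q = 1000 * 9.81 * 0.392 = 3845.52.
Hp = 54044.0 / 3845.52 = 14.05 m.

14.05


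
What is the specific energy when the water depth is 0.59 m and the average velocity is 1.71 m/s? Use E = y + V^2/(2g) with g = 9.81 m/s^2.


Specific energy E = y + V^2/(2g).
Velocity head = V^2/(2g) = 1.71^2 / (2*9.81) = 2.9241 / 19.62 = 0.149 m.
E = 0.59 + 0.149 = 0.739 m.

0.739


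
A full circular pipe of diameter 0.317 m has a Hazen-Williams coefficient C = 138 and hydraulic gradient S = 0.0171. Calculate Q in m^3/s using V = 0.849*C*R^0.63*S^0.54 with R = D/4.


For a full circular pipe, R = D/4 = 0.317/4 = 0.0793 m.
V = 0.849 * 138 * 0.0793^0.63 * 0.0171^0.54
  = 0.849 * 138 * 0.202474 * 0.111127
  = 2.6362 m/s.
Pipe area A = pi*D^2/4 = pi*0.317^2/4 = 0.0789 m^2.
Q = A * V = 0.0789 * 2.6362 = 0.2081 m^3/s.

0.2081


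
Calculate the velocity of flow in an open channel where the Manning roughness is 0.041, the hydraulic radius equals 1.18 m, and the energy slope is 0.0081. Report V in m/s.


Manning's equation gives V = (1/n) * R^(2/3) * S^(1/2).
First, compute R^(2/3) = 1.18^(2/3) = 1.1167.
Next, S^(1/2) = 0.0081^(1/2) = 0.09.
Then 1/n = 1/0.041 = 24.39.
V = 24.39 * 1.1167 * 0.09 = 2.4512 m/s.

2.4512


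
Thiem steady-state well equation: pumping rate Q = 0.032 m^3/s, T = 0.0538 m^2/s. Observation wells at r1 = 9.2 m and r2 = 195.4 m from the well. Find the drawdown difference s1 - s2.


Thiem equation: s1 - s2 = Q/(2*pi*T) * ln(r2/r1).
ln(r2/r1) = ln(195.4/9.2) = 3.0558.
Q/(2*pi*T) = 0.032 / (2*pi*0.0538) = 0.032 / 0.338 = 0.0947.
s1 - s2 = 0.0947 * 3.0558 = 0.2893 m.

0.2893


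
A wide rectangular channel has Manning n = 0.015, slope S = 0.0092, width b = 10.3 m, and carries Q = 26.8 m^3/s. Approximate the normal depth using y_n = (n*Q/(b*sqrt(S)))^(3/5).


We use the wide-channel approximation y_n = (n*Q/(b*sqrt(S)))^(3/5).
sqrt(S) = sqrt(0.0092) = 0.095917.
Numerator: n*Q = 0.015 * 26.8 = 0.402.
Denominator: b*sqrt(S) = 10.3 * 0.095917 = 0.987945.
arg = 0.4069.
y_n = 0.4069^(3/5) = 0.583 m.

0.583


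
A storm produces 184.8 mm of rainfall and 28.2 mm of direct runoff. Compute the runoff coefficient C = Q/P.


The runoff coefficient C = runoff depth / rainfall depth.
C = 28.2 / 184.8
  = 0.1526.

0.1526


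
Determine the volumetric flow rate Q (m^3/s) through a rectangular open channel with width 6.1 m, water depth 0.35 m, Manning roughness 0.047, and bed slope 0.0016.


For a rectangular channel, the cross-sectional area A = b * y = 6.1 * 0.35 = 2.13 m^2.
The wetted perimeter P = b + 2y = 6.1 + 2*0.35 = 6.8 m.
Hydraulic radius R = A/P = 2.13/6.8 = 0.314 m.
Velocity V = (1/n)*R^(2/3)*S^(1/2) = (1/0.047)*0.314^(2/3)*0.0016^(1/2) = 0.3931 m/s.
Discharge Q = A * V = 2.13 * 0.3931 = 0.839 m^3/s.

0.839


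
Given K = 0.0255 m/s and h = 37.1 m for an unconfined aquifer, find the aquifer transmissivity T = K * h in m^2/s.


Transmissivity is defined as T = K * h.
T = 0.0255 * 37.1
  = 0.946 m^2/s.

0.946


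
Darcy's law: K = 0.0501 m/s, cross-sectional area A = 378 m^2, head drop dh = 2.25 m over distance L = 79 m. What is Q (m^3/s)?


Darcy's law: Q = K * A * i, where i = dh/L.
Hydraulic gradient i = 2.25 / 79 = 0.028481.
Q = 0.0501 * 378 * 0.028481
  = 0.5394 m^3/s.

0.5394


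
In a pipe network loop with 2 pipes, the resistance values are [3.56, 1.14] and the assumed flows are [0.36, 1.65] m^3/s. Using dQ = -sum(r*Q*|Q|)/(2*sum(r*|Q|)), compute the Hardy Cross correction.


Numerator terms (r*Q*|Q|): 3.56*0.36*|0.36| = 0.4614; 1.14*1.65*|1.65| = 3.1036.
Sum of numerator = 3.565.
Denominator terms (r*|Q|): 3.56*|0.36| = 1.2816; 1.14*|1.65| = 1.881.
2 * sum of denominator = 2 * 3.1626 = 6.3252.
dQ = -3.565 / 6.3252 = -0.5636 m^3/s.

-0.5636


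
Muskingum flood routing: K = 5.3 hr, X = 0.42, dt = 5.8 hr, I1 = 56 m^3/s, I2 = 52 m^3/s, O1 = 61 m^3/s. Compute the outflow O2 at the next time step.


Muskingum coefficients:
denom = 2*K*(1-X) + dt = 2*5.3*(1-0.42) + 5.8 = 11.948.
C0 = (dt - 2*K*X)/denom = (5.8 - 2*5.3*0.42)/11.948 = 0.1128.
C1 = (dt + 2*K*X)/denom = (5.8 + 2*5.3*0.42)/11.948 = 0.8581.
C2 = (2*K*(1-X) - dt)/denom = 0.0291.
O2 = C0*I2 + C1*I1 + C2*O1
   = 0.1128*52 + 0.8581*56 + 0.0291*61
   = 55.69 m^3/s.

55.69


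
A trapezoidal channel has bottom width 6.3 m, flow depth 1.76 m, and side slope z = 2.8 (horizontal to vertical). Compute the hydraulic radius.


For a trapezoidal section with side slope z:
A = (b + z*y)*y = (6.3 + 2.8*1.76)*1.76 = 19.761 m^2.
P = b + 2*y*sqrt(1 + z^2) = 6.3 + 2*1.76*sqrt(1 + 2.8^2) = 16.766 m.
R = A/P = 19.761 / 16.766 = 1.1787 m.

1.1787


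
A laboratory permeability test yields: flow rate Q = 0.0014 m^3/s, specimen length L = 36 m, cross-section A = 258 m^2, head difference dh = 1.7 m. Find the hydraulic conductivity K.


From K = Q*L / (A*dh):
Numerator: Q*L = 0.0014 * 36 = 0.0504.
Denominator: A*dh = 258 * 1.7 = 438.6.
K = 0.0504 / 438.6 = 0.000115 m/s.

0.000115


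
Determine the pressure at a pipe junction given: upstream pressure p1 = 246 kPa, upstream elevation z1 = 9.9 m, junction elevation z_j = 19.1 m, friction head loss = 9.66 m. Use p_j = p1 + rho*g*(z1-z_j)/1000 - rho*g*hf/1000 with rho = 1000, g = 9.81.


Junction pressure: p_j = p1 + rho*g*(z1 - z_j)/1000 - rho*g*hf/1000.
Elevation term = 1000*9.81*(9.9 - 19.1)/1000 = -90.252 kPa.
Friction term = 1000*9.81*9.66/1000 = 94.765 kPa.
p_j = 246 + -90.252 - 94.765 = 60.98 kPa.

60.98


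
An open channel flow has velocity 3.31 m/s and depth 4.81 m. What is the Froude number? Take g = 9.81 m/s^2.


The Froude number is defined as Fr = V / sqrt(g*y).
g*y = 9.81 * 4.81 = 47.1861.
sqrt(g*y) = sqrt(47.1861) = 6.8692.
Fr = 3.31 / 6.8692 = 0.4819.

0.4819


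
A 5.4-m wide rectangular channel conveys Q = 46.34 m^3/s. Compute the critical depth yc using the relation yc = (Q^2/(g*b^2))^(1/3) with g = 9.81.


Using yc = (Q^2 / (g * b^2))^(1/3):
Q^2 = 46.34^2 = 2147.4.
g * b^2 = 9.81 * 5.4^2 = 9.81 * 29.16 = 286.06.
Q^2 / (g*b^2) = 2147.4 / 286.06 = 7.5068.
yc = 7.5068^(1/3) = 1.958 m.

1.958


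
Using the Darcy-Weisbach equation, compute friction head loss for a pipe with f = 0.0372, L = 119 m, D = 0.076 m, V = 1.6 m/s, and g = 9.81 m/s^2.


Darcy-Weisbach equation: h_f = f * (L/D) * V^2/(2g).
f * L/D = 0.0372 * 119/0.076 = 58.2474.
V^2/(2g) = 1.6^2 / (2*9.81) = 2.56 / 19.62 = 0.1305 m.
h_f = 58.2474 * 0.1305 = 7.6 m.

7.6


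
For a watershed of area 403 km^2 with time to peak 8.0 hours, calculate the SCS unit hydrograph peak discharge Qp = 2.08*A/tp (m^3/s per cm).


SCS formula: Qp = 2.08 * A / tp.
Qp = 2.08 * 403 / 8.0
   = 838.24 / 8.0
   = 104.78 m^3/s per cm.

104.78


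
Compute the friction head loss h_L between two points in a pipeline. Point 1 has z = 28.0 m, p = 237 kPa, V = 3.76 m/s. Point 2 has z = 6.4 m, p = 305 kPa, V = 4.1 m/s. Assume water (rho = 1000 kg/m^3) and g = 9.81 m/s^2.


Total head at each section: H = z + p/(rho*g) + V^2/(2g).
H1 = 28.0 + 237*1000/(1000*9.81) + 3.76^2/(2*9.81)
   = 28.0 + 24.159 + 0.7206
   = 52.88 m.
H2 = 6.4 + 305*1000/(1000*9.81) + 4.1^2/(2*9.81)
   = 6.4 + 31.091 + 0.8568
   = 38.348 m.
h_L = H1 - H2 = 52.88 - 38.348 = 14.532 m.

14.532


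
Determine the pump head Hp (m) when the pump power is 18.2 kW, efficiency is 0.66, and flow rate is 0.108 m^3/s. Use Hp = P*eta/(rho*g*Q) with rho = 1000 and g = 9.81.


Pump head formula: Hp = P * eta / (rho * g * Q).
Numerator: P * eta = 18.2 * 1000 * 0.66 = 12012.0 W.
Denominator: rho * g * Q = 1000 * 9.81 * 0.108 = 1059.48.
Hp = 12012.0 / 1059.48 = 11.34 m.

11.34


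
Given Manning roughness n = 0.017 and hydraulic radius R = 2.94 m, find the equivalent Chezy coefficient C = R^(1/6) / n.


The Chezy coefficient relates to Manning's n through C = R^(1/6) / n.
R^(1/6) = 2.94^(1/6) = 1.1969.
C = 1.1969 / 0.017 = 70.41 m^(1/2)/s.

70.41
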